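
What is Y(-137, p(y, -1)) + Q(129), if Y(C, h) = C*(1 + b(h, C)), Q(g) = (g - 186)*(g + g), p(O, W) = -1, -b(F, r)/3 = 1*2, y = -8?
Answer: -14021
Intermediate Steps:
b(F, r) = -6 (b(F, r) = -3*2 = -6)
Q(g) = 2*g*(-186 + g) (Q(g) = (-186 + g)*(2*g) = 2*g*(-186 + g))
Y(C, h) = -5*C (Y(C, h) = C*(1 - 6) = C*(-5) = -5*C)
Y(-137, p(y, -1)) + Q(129) = -5*(-137) + 2*129*(-186 + 129) = 685 + 2*129*(-57) = 685 - 14706 = -14021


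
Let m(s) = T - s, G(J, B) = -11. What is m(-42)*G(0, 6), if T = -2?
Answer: -440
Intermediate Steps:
m(s) = -2 - s
m(-42)*G(0, 6) = (-2 - 1*(-42))*(-11) = (-2 + 42)*(-11) = 40*(-11) = -440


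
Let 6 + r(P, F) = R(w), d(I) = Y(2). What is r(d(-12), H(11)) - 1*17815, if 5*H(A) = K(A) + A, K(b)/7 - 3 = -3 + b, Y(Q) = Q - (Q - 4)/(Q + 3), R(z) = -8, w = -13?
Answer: -17829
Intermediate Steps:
Y(Q) = Q - (-4 + Q)/(3 + Q)
K(b) = 7*b (K(b) = 21 + 7*(-3 + b) = 21 + (-21 + 7*b) = 7*b)
d(I) = 12/5 (d(I) = (4 + 2² + 2*2)/(3 + 2) = (4 + 4 + 4)/5 = (⅕)*12 = 12/5)
H(A) = 8*A/5 (H(A) = (7*A + A)/5 = (8*A)/5 = 8*A/5)
r(P, F) = -14 (r(P, F) = -6 - 8 = -14)
r(d(-12), H(11)) - 1*17815 = -14 - 1*17815 = -14 - 17815 = -17829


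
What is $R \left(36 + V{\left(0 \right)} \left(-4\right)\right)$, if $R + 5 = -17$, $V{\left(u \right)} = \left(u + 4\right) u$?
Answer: $-792$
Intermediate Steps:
$V{\left(u \right)} = u \left(4 + u\right)$ ($V{\left(u \right)} = \left(4 + u\right) u = u \left(4 + u\right)$)
$R = -22$ ($R = -5 - 17 = -22$)
$R \left(36 + V{\left(0 \right)} \left(-4\right)\right) = - 22 \left(36 + 0 \left(4 + 0\right) \left(-4\right)\right) = - 22 \left(36 + 0 \cdot 4 \left(-4\right)\right) = - 22 \left(36 + 0 \left(-4\right)\right) = - 22 \left(36 + 0\right) = \left(-22\right) 36 = -792$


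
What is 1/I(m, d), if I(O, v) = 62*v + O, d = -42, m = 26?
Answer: -1/2578 ≈ -0.00038790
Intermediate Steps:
I(O, v) = O + 62*v
1/I(m, d) = 1/(26 + 62*(-42)) = 1/(26 - 2604) = 1/(-2578) = -1/2578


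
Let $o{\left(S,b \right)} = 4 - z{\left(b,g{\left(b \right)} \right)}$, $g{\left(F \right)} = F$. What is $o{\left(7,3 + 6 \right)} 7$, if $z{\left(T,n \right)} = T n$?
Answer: $-539$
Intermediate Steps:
$o{\left(S,b \right)} = 4 - b^{2}$ ($o{\left(S,b \right)} = 4 - b b = 4 - b^{2}$)
$o{\left(7,3 + 6 \right)} 7 = \left(4 - \left(3 + 6\right)^{2}\right) 7 = \left(4 - 9^{2}\right) 7 = \left(4 - 81\right) 7 = \left(-77\right) 7 = -539$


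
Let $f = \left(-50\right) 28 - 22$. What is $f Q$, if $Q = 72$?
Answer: $-102384$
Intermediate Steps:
$f = -1422$ ($f = -1400 - 22 = -1422$)
$f Q = \left(-1422\right) 72 = -102384$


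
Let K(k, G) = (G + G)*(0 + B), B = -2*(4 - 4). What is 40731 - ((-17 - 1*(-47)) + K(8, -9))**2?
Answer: 39831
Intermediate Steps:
B = 0 (B = -2*0 = 0)
K(k, G) = 0 (K(k, G) = (G + G)*(0 + 0) = (2*G)*0 = 0)
40731 - ((-17 - 1*(-47)) + K(8, -9))**2 = 40731 - ((-17 - 1*(-47)) + 0)**2 = 40731 - ((-17 + 47) + 0)**2 = 40731 - (30 + 0)**2 = 40731 - 1*30**2 = 40731 - 1*900 = 40731 - 900 = 39831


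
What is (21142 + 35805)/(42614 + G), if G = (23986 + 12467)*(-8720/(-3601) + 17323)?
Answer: 18642377/206764904263 ≈ 9.0162e-5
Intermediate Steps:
G = 2274260493879/3601 (G = 36453*(-8720*(-1/3601) + 17323) = 36453*(8720/3601 + 17323) = 36453*(62388843/3601) = 2274260493879/3601 ≈ 6.3156e+8)
(21142 + 35805)/(42614 + G) = (21142 + 35805)/(42614 + 2274260493879/3601) = 56947/(2274413946893/3601) = 56947*(3601/2274413946893) = 18642377/206764904263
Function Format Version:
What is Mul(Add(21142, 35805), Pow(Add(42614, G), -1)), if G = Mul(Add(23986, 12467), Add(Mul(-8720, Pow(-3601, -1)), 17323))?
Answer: Rational(18642377, 206764904263) ≈ 9.0162e-5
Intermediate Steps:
G = Rational(2274260493879, 3601) (G = Mul(36453, Add(Mul(-8720, Rational(-1, 3601)), 17323)) = Mul(36453, Add(Rational(8720, 3601), 17323)) = Mul(36453, Rational(62388843, 3601)) = Rational(2274260493879, 3601) ≈ 6.3156e+8)
Mul(Add(21142, 35805), Pow(Add(42614, G), -1)) = Mul(Add(21142, 35805), Pow(Add(42614, Rational(2274260493879, 3601)), -1)) = Mul(56947, Pow(Rational(2274413946893, 3601), -1)) = Mul(56947, Rational(3601, 2274413946893)) = Rational(18642377, 206764904263)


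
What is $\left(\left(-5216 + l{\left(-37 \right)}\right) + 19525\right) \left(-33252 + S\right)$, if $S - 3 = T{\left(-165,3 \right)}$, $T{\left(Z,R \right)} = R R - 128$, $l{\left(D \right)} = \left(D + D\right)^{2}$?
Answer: $-660185880$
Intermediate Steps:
$l{\left(D \right)} = 4 D^{2}$ ($l{\left(D \right)} = \left(2 D\right)^{2} = 4 D^{2}$)
$T{\left(Z,R \right)} = -128 + R^{2}$ ($T{\left(Z,R \right)} = R^{2} - 128 = -128 + R^{2}$)
$S = -116$ ($S = 3 - \left(128 - 3^{2}\right) = 3 + \left(-128 + 9\right) = 3 - 119 = -116$)
$\left(\left(-5216 + l{\left(-37 \right)}\right) + 19525\right) \left(-33252 + S\right) = \left(\left(-5216 + 4 \left(-37\right)^{2}\right) + 19525\right) \left(-33252 - 116\right) = \left(\left(-5216 + 4 \cdot 1369\right) + 19525\right) \left(-33368\right) = \left(\left(-5216 + 5476\right) + 19525\right) \left(-33368\right) = \left(260 + 19525\right) \left(-33368\right) = 19785 \left(-33368\right) = -660185880$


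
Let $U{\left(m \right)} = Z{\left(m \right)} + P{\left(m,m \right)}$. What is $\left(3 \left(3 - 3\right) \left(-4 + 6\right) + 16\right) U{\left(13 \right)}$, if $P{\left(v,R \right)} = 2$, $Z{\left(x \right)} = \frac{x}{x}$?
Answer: $48$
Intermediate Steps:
$Z{\left(x \right)} = 1$
$U{\left(m \right)} = 3$ ($U{\left(m \right)} = 1 + 2 = 3$)
$\left(3 \left(3 - 3\right) \left(-4 + 6\right) + 16\right) U{\left(13 \right)} = \left(3 \left(3 - 3\right) \left(-4 + 6\right) + 16\right) 3 = \left(3 \cdot 0 \cdot 2 + 16\right) 3 = \left(0 \cdot 2 + 16\right) 3 = \left(0 + 16\right) 3 = 16 \cdot 3 = 48$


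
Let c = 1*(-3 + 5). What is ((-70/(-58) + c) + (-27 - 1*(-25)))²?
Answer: 1225/841 ≈ 1.4566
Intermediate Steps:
c = 2 (c = 1*2 = 2)
((-70/(-58) + c) + (-27 - 1*(-25)))² = ((-70/(-58) + 2) + (-27 - 1*(-25)))² = ((-70*(-1/58) + 2) + (-27 + 25))² = ((35/29 + 2) - 2)² = (93/29 - 2)² = (35/29)² = 1225/841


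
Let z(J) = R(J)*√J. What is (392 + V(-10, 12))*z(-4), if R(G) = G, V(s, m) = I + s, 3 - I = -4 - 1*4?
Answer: -3144*I ≈ -3144.0*I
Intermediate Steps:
I = 11 (I = 3 - (-4 - 1*4) = 3 - (-4 - 4) = 3 - 1*(-8) = 3 + 8 = 11)
V(s, m) = 11 + s
z(J) = J^(3/2) (z(J) = J*√J = J^(3/2))
(392 + V(-10, 12))*z(-4) = (392 + (11 - 10))*(-4)^(3/2) = (392 + 1)*(-8*I) = 393*(-8*I) = -3144*I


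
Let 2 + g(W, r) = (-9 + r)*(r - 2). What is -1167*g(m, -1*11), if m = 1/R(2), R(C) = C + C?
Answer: -301086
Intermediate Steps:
R(C) = 2*C
m = ¼ (m = 1/(2*2) = 1/4 = ¼ ≈ 0.25000)
g(W, r) = -2 + (-9 + r)*(-2 + r) (g(W, r) = -2 + (-9 + r)*(r - 2) = -2 + (-9 + r)*(-2 + r))
-1167*g(m, -1*11) = -1167*(16 + (-1*11)² - (-11)*11) = -1167*(16 + (-11)² - 11*(-11)) = -1167*(16 + 121 + 121) = -1167*258 = -301086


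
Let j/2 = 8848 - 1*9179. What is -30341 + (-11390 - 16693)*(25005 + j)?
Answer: -683654810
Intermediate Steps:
j = -662 (j = 2*(8848 - 1*9179) = 2*(8848 - 9179) = 2*(-331) = -662)
-30341 + (-11390 - 16693)*(25005 + j) = -30341 + (-11390 - 16693)*(25005 - 662) = -30341 - 28083*24343 = -30341 - 683624469 = -683654810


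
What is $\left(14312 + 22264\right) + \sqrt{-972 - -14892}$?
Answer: $36576 + 4 \sqrt{870} \approx 36694.0$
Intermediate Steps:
$\left(14312 + 22264\right) + \sqrt{-972 - -14892} = 36576 + \sqrt{-972 + 14892} = 36576 + \sqrt{13920} = 36576 + 4 \sqrt{870}$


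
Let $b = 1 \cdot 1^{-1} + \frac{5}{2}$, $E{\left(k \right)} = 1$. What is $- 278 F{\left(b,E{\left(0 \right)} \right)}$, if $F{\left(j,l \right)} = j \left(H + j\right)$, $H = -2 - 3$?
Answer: $\frac{2919}{2} \approx 1459.5$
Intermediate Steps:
$b = \frac{7}{2}$ ($b = 1 \cdot 1 + 5 \cdot \frac{1}{2} = 1 + \frac{5}{2} = \frac{7}{2} \approx 3.5$)
$H = -5$
$F{\left(j,l \right)} = j \left(-5 + j\right)$
$- 278 F{\left(b,E{\left(0 \right)} \right)} = - 278 \frac{7 \left(-5 + \frac{7}{2}\right)}{2} = - 278 \cdot \frac{7}{2} \left(- \frac{3}{2}\right) = \left(-278\right) \left(- \frac{21}{4}\right) = \frac{2919}{2}$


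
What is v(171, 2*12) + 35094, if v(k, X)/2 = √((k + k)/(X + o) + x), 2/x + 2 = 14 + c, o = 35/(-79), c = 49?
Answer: 35094 + 4*√46879064555/113521 ≈ 35102.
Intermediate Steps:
o = -35/79 (o = 35*(-1/79) = -35/79 ≈ -0.44304)
x = 2/61 (x = 2/(-2 + (14 + 49)) = 2/(-2 + 63) = 2/61 ≈ 0.032787)
v(k, X) = 2*√(2/61 + 2*k/(-35/79 + X)) (v(k, X) = 2*√((k + k)/(X - 35/79) + 2/61) = 2*√((2*k)/(-35/79 + X) + 2/61) = 2*√(2*k/(-35/79 + X) + 2/61) = 2*√(2/61 + 2*k/(-35/79 + X)))
v(171, 2*12) + 35094 = 2*√122*√((-35 + 79*(2*12) + 4819*171)/(-35 + 79*(2*12)))/61 + 35094 = 2*√122*√((-35 + 79*24 + 824049)/(-35 + 79*24))/61 + 35094 = 2*√122*√((-35 + 1896 + 824049)/(-35 + 1896))/61 + 35094 = 2*√122*√(825910/1861)/61 + 35094 = 2*√122*(√1537018510/1861)/61 + 35094 = 4*√46879064555/113521 + 35094 = 35094 + 4*√46879064555/113521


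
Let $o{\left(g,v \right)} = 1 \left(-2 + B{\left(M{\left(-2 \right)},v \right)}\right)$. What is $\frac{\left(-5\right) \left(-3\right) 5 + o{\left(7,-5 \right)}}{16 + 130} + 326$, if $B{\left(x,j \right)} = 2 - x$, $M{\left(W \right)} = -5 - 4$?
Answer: $\frac{23840}{73} \approx 326.58$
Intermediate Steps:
$M{\left(W \right)} = -9$
$o{\left(g,v \right)} = 9$ ($o{\left(g,v \right)} = 1 \left(-2 + \left(2 - -9\right)\right) = 1 \left(-2 + \left(2 + 9\right)\right) = 1 \left(-2 + 11\right) = 1 \cdot 9 = 9$)
$\frac{\left(-5\right) \left(-3\right) 5 + o{\left(7,-5 \right)}}{16 + 130} + 326 = \frac{\left(-5\right) \left(-3\right) 5 + 9}{16 + 130} + 326 = \frac{15 \cdot 5 + 9}{146} + 326 = \left(75 + 9\right) \frac{1}{146} + 326 = 84 \cdot \frac{1}{146} + 326 = \frac{42}{73} + 326 = \frac{23840}{73}$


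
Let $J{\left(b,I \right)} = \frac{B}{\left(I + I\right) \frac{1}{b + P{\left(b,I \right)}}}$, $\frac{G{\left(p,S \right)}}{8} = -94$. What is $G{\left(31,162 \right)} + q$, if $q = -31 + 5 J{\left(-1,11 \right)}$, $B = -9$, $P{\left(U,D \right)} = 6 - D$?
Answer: $- \frac{8478}{11} \approx -770.73$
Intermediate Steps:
$G{\left(p,S \right)} = -752$ ($G{\left(p,S \right)} = 8 \left(-94\right) = -752$)
$J{\left(b,I \right)} = - \frac{9 \left(6 + b - I\right)}{2 I}$ ($J{\left(b,I \right)} = - \frac{9}{\left(I + I\right) \frac{1}{b - \left(-6 + I\right)}} = - \frac{9}{2 I \frac{1}{6 + b - I}} = - 9 \frac{6 + b - I}{2 I} = - \frac{9 \left(6 + b - I\right)}{2 I}$)
$q = - \frac{206}{11}$ ($q = -31 + 5 \frac{9 \left(-6 + 11 - -1\right)}{2 \cdot 11} = -31 + 5 \cdot \frac{9}{2} \cdot \frac{1}{11} \left(-6 + 11 + 1\right) = -31 + 5 \cdot \frac{9}{2} \cdot \frac{1}{11} \cdot 6 = -31 + 5 \cdot \frac{27}{11} = -31 + \frac{135}{11} = - \frac{206}{11} \approx -18.727$)
$G{\left(31,162 \right)} + q = -752 - \frac{206}{11} = - \frac{8478}{11}$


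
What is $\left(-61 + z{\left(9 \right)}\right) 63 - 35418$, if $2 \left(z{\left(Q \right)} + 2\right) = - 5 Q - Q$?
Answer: $-41088$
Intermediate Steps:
$z{\left(Q \right)} = -2 - 3 Q$ ($z{\left(Q \right)} = -2 + \frac{- 5 Q - Q}{2} = -2 + \frac{\left(-6\right) Q}{2} = -2 - 3 Q$)
$\left(-61 + z{\left(9 \right)}\right) 63 - 35418 = \left(-61 - 29\right) 63 - 35418 = \left(-90\right) 63 - 35418 = -5670 - 35418 = -41088$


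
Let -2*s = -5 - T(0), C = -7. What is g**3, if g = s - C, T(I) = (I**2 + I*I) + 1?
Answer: 1000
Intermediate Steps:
T(I) = 1 + 2*I**2 (T(I) = (I**2 + I**2) + 1 = 2*I**2 + 1 = 1 + 2*I**2)
s = 3 (s = -(-5 - (1 + 2*0**2))/2 = -(-5 - (1 + 2*0))/2 = -(-5 - (1 + 0))/2 = -(-5 - 1*1)/2 = -(-5 - 1)/2 = -1/2*(-6) = 3)
g = 10 (g = 3 - 1*(-7) = 3 + 7 = 10)
g**3 = 10**3 = 1000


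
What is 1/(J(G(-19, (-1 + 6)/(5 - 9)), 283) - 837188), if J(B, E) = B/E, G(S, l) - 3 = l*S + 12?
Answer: -1132/947696661 ≈ -1.1945e-6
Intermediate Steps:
G(S, l) = 15 + S*l (G(S, l) = 3 + (l*S + 12) = 3 + (S*l + 12) = 3 + (12 + S*l) = 15 + S*l)
1/(J(G(-19, (-1 + 6)/(5 - 9)), 283) - 837188) = 1/((15 - 19*(-1 + 6)/(5 - 9))/283 - 837188) = 1/((15 - 95/(-4))*(1/283) - 837188) = 1/((15 - 95*(-1)/4)*(1/283) - 837188) = 1/((15 - 19*(-5/4))*(1/283) - 837188) = 1/((15 + 95/4)*(1/283) - 837188) = 1/((155/4)*(1/283) - 837188) = 1/(155/1132 - 837188) = 1/(-947696661/1132) = -1132/947696661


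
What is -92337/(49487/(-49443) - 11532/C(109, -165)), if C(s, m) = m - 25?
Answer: -433714737645/280387073 ≈ -1546.8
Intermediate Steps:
C(s, m) = -25 + m
-92337/(49487/(-49443) - 11532/C(109, -165)) = -92337/(49487/(-49443) - 11532/(-25 - 165)) = -92337/(49487*(-1/49443) - 11532/(-190)) = -92337/(-49487/49443 - 11532*(-1/190)) = -92337/(-49487/49443 + 5766/95) = -92337/280387073/4697085 = -92337*4697085/280387073 = -433714737645/280387073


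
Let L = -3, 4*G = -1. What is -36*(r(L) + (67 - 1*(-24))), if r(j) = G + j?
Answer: -3159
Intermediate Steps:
G = -¼ (G = (¼)*(-1) = -¼ ≈ -0.25000)
r(j) = -¼ + j
-36*(r(L) + (67 - 1*(-24))) = -36*((-¼ - 3) + (67 - 1*(-24))) = -36*(-13/4 + (67 + 24)) = -36*(-13/4 + 91) = -36*351/4 = -3159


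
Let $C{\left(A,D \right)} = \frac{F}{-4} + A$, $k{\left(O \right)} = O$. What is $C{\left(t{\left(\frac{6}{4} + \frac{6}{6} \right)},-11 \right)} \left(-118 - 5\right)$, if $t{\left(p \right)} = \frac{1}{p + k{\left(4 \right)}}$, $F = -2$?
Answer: $- \frac{2091}{26} \approx -80.423$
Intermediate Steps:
$t{\left(p \right)} = \frac{1}{4 + p}$ ($t{\left(p \right)} = \frac{1}{p + 4} = \frac{1}{4 + p}$)
$C{\left(A,D \right)} = \frac{1}{2} + A$ ($C{\left(A,D \right)} = \frac{1}{-4} \left(-2\right) + A = \left(- \frac{1}{4}\right) \left(-2\right) + A = \frac{1}{2} + A$)
$C{\left(t{\left(\frac{6}{4} + \frac{6}{6} \right)},-11 \right)} \left(-118 - 5\right) = \left(\frac{1}{2} + \frac{1}{4 + \left(\frac{6}{4} + \frac{6}{6}\right)}\right) \left(-118 - 5\right) = \left(\frac{1}{2} + \frac{1}{4 + \left(6 \cdot \frac{1}{4} + 6 \cdot \frac{1}{6}\right)}\right) \left(-123\right) = \left(\frac{1}{2} + \frac{1}{4 + \left(\frac{3}{2} + 1\right)}\right) \left(-123\right) = \left(\frac{1}{2} + \frac{1}{4 + \frac{5}{2}}\right) \left(-123\right) = \left(\frac{1}{2} + \frac{1}{\frac{13}{2}}\right) \left(-123\right) = \left(\frac{1}{2} + \frac{2}{13}\right) \left(-123\right) = \frac{17}{26} \left(-123\right) = - \frac{2091}{26}$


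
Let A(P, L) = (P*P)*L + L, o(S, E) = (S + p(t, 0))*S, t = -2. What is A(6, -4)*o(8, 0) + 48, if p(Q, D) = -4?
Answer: -4688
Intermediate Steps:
o(S, E) = S*(-4 + S) (o(S, E) = (S - 4)*S = (-4 + S)*S = S*(-4 + S))
A(P, L) = L + L*P² (A(P, L) = P²*L + L = L*P² + L = L + L*P²)
A(6, -4)*o(8, 0) + 48 = (-4*(1 + 6²))*(8*(-4 + 8)) + 48 = (-4*(1 + 36))*(8*4) + 48 = -4*37*32 + 48 = -148*32 + 48 = -4736 + 48 = -4688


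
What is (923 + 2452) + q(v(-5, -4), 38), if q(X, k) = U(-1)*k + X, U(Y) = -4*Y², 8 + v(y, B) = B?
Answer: 3211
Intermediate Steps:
v(y, B) = -8 + B
q(X, k) = X - 4*k (q(X, k) = (-4*(-1)²)*k + X = (-4*1)*k + X = -4*k + X = X - 4*k)
(923 + 2452) + q(v(-5, -4), 38) = (923 + 2452) + ((-8 - 4) - 4*38) = 3375 + (-12 - 152) = 3375 - 164 = 3211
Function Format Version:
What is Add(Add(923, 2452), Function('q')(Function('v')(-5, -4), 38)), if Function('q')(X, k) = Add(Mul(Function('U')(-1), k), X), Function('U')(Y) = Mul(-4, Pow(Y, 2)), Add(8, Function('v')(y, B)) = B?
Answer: 3211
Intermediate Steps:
Function('v')(y, B) = Add(-8, B)
Function('q')(X, k) = Add(X, Mul(-4, k)) (Function('q')(X, k) = Add(Mul(Mul(-4, Pow(-1, 2)), k), X) = Add(Mul(Mul(-4, 1), k), X) = Add(Mul(-4, k), X) = Add(X, Mul(-4, k)))
Add(Add(923, 2452), Function('q')(Function('v')(-5, -4), 38)) = Add(Add(923, 2452), Add(Add(-8, -4), Mul(-4, 38))) = Add(3375, Add(-12, -152)) = Add(3375, -164) = 3211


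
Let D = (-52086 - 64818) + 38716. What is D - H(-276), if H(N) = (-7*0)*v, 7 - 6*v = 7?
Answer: -78188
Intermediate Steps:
v = 0 (v = 7/6 - 1/6*7 = 7/6 - 7/6 = 0)
H(N) = 0 (H(N) = -7*0*0 = 0*0 = 0)
D = -78188 (D = -116904 + 38716 = -78188)
D - H(-276) = -78188 - 1*0 = -78188 + 0 = -78188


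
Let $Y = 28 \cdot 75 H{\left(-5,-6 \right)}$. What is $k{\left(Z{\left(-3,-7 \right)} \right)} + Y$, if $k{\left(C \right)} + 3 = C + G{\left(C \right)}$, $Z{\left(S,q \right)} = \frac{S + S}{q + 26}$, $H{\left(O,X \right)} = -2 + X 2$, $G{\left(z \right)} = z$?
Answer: $- \frac{558669}{19} \approx -29404.0$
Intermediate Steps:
$H{\left(O,X \right)} = -2 + 2 X$
$Z{\left(S,q \right)} = \frac{2 S}{26 + q}$
$Y = -29400$ ($Y = 28 \cdot 75 \left(-2 + 2 \left(-6\right)\right) = 2100 \left(-2 - 12\right) = 2100 \left(-14\right) = -29400$)
$k{\left(C \right)} = -3 + 2 C$ ($k{\left(C \right)} = -3 + \left(C + C\right) = -3 + 2 C$)
$k{\left(Z{\left(-3,-7 \right)} \right)} + Y = \left(-3 + 2 \cdot 2 \left(-3\right) \frac{1}{26 - 7}\right) - 29400 = \left(-3 + 2 \cdot 2 \left(-3\right) \frac{1}{19}\right) - 29400 = \left(-3 + 2 \left(- \frac{6}{19}\right)\right) - 29400 = \left(-3 - \frac{12}{19}\right) - 29400 = - \frac{69}{19} - 29400 = - \frac{558669}{19}$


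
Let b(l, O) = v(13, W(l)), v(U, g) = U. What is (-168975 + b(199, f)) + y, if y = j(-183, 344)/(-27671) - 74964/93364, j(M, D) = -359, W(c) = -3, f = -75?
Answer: -109127796246974/645868811 ≈ -1.6896e+5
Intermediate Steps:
b(l, O) = 13
y = -510202792/645868811 (y = -359/(-27671) - 74964/93364 = -359*(-1/27671) - 74964*1/93364 = 359/27671 - 18741/23341 = -510202792/645868811 ≈ -0.78995)
(-168975 + b(199, f)) + y = (-168975 + 13) - 510202792/645868811 = -168962 - 510202792/645868811 = -109127796246974/645868811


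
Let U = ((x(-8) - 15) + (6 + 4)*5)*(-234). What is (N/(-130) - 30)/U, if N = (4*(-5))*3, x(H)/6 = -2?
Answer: 64/11661 ≈ 0.0054884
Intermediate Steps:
x(H) = -12 (x(H) = 6*(-2) = -12)
N = -60 (N = -20*3 = -60)
U = -5382 (U = ((-12 - 15) + (6 + 4)*5)*(-234) = (-27 + 10*5)*(-234) = (-27 + 50)*(-234) = 23*(-234) = -5382)
(N/(-130) - 30)/U = (-60/(-130) - 30)/(-5382) = (-1/130*(-60) - 30)*(-1/5382) = (6/13 - 30)*(-1/5382) = -384/13*(-1/5382) = 64/11661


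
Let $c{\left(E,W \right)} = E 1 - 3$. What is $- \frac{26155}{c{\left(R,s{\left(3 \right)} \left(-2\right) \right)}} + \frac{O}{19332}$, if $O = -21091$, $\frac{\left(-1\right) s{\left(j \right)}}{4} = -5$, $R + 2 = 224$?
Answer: $- \frac{170082463}{1411236} \approx -120.52$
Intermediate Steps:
$R = 222$ ($R = -2 + 224 = 222$)
$s{\left(j \right)} = 20$ ($s{\left(j \right)} = \left(-4\right) \left(-5\right) = 20$)
$c{\left(E,W \right)} = -3 + E$ ($c{\left(E,W \right)} = E - 3 = -3 + E$)
$- \frac{26155}{c{\left(R,s{\left(3 \right)} \left(-2\right) \right)}} + \frac{O}{19332} = - \frac{26155}{-3 + 222} - \frac{21091}{19332} = - \frac{26155}{219} - \frac{21091}{19332} = - \frac{170082463}{1411236}$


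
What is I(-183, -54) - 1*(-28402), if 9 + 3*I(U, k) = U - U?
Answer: 28399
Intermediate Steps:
I(U, k) = -3 (I(U, k) = -3 + (U - U)/3 = -3 + (⅓)*0 = -3 + 0 = -3)
I(-183, -54) - 1*(-28402) = -3 - 1*(-28402) = -3 + 28402 = 28399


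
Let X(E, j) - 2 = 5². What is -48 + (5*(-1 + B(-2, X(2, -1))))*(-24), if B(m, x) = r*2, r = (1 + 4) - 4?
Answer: -168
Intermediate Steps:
r = 1 (r = 5 - 4 = 1)
X(E, j) = 27 (X(E, j) = 2 + 5² = 2 + 25 = 27)
B(m, x) = 2 (B(m, x) = 1*2 = 2)
-48 + (5*(-1 + B(-2, X(2, -1))))*(-24) = -48 + (5*(-1 + 2))*(-24) = -48 + (5*1)*(-24) = -48 + 5*(-24) = -48 - 120 = -168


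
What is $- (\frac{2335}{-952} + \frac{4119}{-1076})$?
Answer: $\frac{1608437}{256088} \approx 6.2808$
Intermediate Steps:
$- (\frac{2335}{-952} + \frac{4119}{-1076}) = - (2335 \left(- \frac{1}{952}\right) + 4119 \left(- \frac{1}{1076}\right)) = - (- \frac{2335}{952} - \frac{4119}{1076}) = \left(-1\right) \left(- \frac{1608437}{256088}\right) = \frac{1608437}{256088}$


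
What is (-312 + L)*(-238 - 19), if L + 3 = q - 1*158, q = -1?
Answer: 121818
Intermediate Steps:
L = -162 (L = -3 + (-1 - 1*158) = -3 + (-1 - 158) = -3 - 159 = -162)
(-312 + L)*(-238 - 19) = (-312 - 162)*(-238 - 19) = -474*(-257) = 121818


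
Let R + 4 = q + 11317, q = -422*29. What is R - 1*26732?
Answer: -27657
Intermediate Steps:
q = -12238
R = -925 (R = -4 + (-12238 + 11317) = -4 - 921 = -925)
R - 1*26732 = -925 - 1*26732 = -925 - 26732 = -27657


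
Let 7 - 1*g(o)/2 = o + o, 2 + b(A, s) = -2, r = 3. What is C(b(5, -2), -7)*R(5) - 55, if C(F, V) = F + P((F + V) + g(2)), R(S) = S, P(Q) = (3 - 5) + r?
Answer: -70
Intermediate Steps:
b(A, s) = -4 (b(A, s) = -2 - 2 = -4)
g(o) = 14 - 4*o (g(o) = 14 - 2*(o + o) = 14 - 4*o)
P(Q) = 1 (P(Q) = (3 - 5) + 3 = -2 + 3 = 1)
C(F, V) = 1 + F (C(F, V) = F + 1 = 1 + F)
C(b(5, -2), -7)*R(5) - 55 = (1 - 4)*5 - 55 = -3*5 - 55 = -15 - 55 = -70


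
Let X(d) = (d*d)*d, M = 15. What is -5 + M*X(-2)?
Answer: -125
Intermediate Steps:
X(d) = d**3 (X(d) = d**2*d = d**3)
-5 + M*X(-2) = -5 + 15*(-2)**3 = -5 + 15*(-8) = -5 - 120 = -125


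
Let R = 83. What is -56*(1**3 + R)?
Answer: -4704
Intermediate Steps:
-56*(1**3 + R) = -56*(1**3 + 83) = -56*(1 + 83) = -56*84 = -4704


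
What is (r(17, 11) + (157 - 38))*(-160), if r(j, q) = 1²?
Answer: -19200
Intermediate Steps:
r(j, q) = 1
(r(17, 11) + (157 - 38))*(-160) = (1 + (157 - 38))*(-160) = (1 + 119)*(-160) = 120*(-160) = -19200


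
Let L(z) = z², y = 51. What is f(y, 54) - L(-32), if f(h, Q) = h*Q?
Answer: 1730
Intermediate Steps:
f(h, Q) = Q*h
f(y, 54) - L(-32) = 54*51 - 1*(-32)² = 2754 - 1*1024 = 2754 - 1024 = 1730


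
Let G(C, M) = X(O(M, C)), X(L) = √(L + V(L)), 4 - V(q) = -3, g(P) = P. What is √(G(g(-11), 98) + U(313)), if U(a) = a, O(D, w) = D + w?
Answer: √(313 + √94) ≈ 17.964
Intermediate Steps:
V(q) = 7 (V(q) = 4 - 1*(-3) = 4 + 3 = 7)
X(L) = √(7 + L) (X(L) = √(L + 7) = √(7 + L))
G(C, M) = √(7 + C + M) (G(C, M) = √(7 + (M + C)) = √(7 + (C + M)) = √(7 + C + M))
√(G(g(-11), 98) + U(313)) = √(√(7 - 11 + 98) + 313) = √(√94 + 313) = √(313 + √94)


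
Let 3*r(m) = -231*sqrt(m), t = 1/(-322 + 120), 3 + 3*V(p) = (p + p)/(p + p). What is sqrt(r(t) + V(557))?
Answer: sqrt(-244824 - 139986*I*sqrt(202))/606 ≈ 1.5479 - 1.75*I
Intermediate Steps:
V(p) = -2/3 (V(p) = -1 + ((p + p)/(p + p))/3 = -1 + ((2*p)/((2*p)))/3 = -1 + ((2*p)*(1/(2*p)))/3 = -1 + (1/3)*1 = -1 + 1/3 = -2/3)
t = -1/202 (t = 1/(-202) = -1/202 ≈ -0.0049505)
r(m) = -77*sqrt(m) (r(m) = (-231*sqrt(m))/3 = -77*sqrt(m))
sqrt(r(t) + V(557)) = sqrt(-77*I*sqrt(202)/202 - 2/3) = sqrt(-2/3 - 77*I*sqrt(202)/202)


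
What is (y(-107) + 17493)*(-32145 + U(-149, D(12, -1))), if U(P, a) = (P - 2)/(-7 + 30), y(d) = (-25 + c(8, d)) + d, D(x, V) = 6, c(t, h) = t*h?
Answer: -12205216430/23 ≈ -5.3066e+8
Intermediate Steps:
c(t, h) = h*t
y(d) = -25 + 9*d (y(d) = (-25 + d*8) + d = (-25 + 8*d) + d = -25 + 9*d)
U(P, a) = -2/23 + P/23 (U(P, a) = (-2 + P)/23 = (-2 + P)*(1/23) = -2/23 + P/23)
(y(-107) + 17493)*(-32145 + U(-149, D(12, -1))) = ((-25 + 9*(-107)) + 17493)*(-32145 + (-2/23 + (1/23)*(-149))) = ((-25 - 963) + 17493)*(-32145 + (-2/23 - 149/23)) = (-988 + 17493)*(-32145 - 151/23) = 16505*(-739486/23) = -12205216430/23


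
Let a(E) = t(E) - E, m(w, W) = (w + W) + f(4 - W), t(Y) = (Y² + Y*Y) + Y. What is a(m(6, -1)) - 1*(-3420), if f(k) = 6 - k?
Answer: 3492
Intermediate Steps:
t(Y) = Y + 2*Y² (t(Y) = (Y² + Y²) + Y = 2*Y² + Y = Y + 2*Y²)
m(w, W) = 2 + w + 2*W (m(w, W) = (w + W) + (6 - (4 - W)) = (W + w) + (6 + (-4 + W)) = (W + w) + (2 + W) = 2 + w + 2*W)
a(E) = -E + E*(1 + 2*E) (a(E) = E*(1 + 2*E) - E = -E + E*(1 + 2*E))
a(m(6, -1)) - 1*(-3420) = 2*(2 + 6 + 2*(-1))² - 1*(-3420) = 2*(2 + 6 - 2)² + 3420 = 2*6² + 3420 = 2*36 + 3420 = 72 + 3420 = 3492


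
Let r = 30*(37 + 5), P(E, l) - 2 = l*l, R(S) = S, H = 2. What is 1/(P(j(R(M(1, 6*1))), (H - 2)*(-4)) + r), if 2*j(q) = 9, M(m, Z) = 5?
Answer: 1/1262 ≈ 0.00079239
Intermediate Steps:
j(q) = 9/2 (j(q) = (½)*9 = 9/2)
P(E, l) = 2 + l² (P(E, l) = 2 + l*l = 2 + l²)
r = 1260 (r = 30*42 = 1260)
1/(P(j(R(M(1, 6*1))), (H - 2)*(-4)) + r) = 1/((2 + ((2 - 2)*(-4))²) + 1260) = 1/((2 + (0*(-4))²) + 1260) = 1/((2 + 0²) + 1260) = 1/((2 + 0) + 1260) = 1/(2 + 1260) = 1/1262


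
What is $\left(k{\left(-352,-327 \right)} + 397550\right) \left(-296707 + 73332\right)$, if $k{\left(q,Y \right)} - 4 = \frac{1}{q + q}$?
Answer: $- \frac{62517751600625}{704} \approx -8.8804 \cdot 10^{10}$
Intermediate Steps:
$k{\left(q,Y \right)} = 4 + \frac{1}{2 q}$ ($k{\left(q,Y \right)} = 4 + \frac{1}{q + q} = 4 + \frac{1}{2 q}$)
$\left(k{\left(-352,-327 \right)} + 397550\right) \left(-296707 + 73332\right) = \left(\left(4 + \frac{1}{2 \left(-352\right)}\right) + 397550\right) \left(-296707 + 73332\right) = \left(\left(4 + \frac{1}{2} \left(- \frac{1}{352}\right)\right) + 397550\right) \left(-223375\right) = \left(\left(4 - \frac{1}{704}\right) + 397550\right) \left(-223375\right) = \left(\frac{2815}{704} + 397550\right) \left(-223375\right) = \frac{279878015}{704} \left(-223375\right) = - \frac{62517751600625}{704}$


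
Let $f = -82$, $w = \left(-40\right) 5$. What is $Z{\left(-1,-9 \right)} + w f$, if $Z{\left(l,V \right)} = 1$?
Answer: $16401$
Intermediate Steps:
$w = -200$
$Z{\left(-1,-9 \right)} + w f = 1 - -16400 = 1 + 16400 = 16401$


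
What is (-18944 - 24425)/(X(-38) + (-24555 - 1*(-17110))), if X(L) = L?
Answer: 43369/7483 ≈ 5.7957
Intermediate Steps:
(-18944 - 24425)/(X(-38) + (-24555 - 1*(-17110))) = (-18944 - 24425)/(-38 + (-24555 - 1*(-17110))) = -43369/(-38 + (-24555 + 17110)) = -43369/(-38 - 7445) = -43369/(-7483) = -43369*(-1/7483) = 43369/7483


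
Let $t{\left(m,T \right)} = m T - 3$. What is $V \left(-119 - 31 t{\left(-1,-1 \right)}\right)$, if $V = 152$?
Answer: $-8664$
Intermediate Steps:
$t{\left(m,T \right)} = -3 + T m$ ($t{\left(m,T \right)} = T m - 3 = -3 + T m$)
$V \left(-119 - 31 t{\left(-1,-1 \right)}\right) = 152 \left(-119 - 31 \left(-3 - -1\right)\right) = 152 \left(-119 - 31 \left(-3 + 1\right)\right) = 152 \left(-119 - -62\right) = 152 \left(-119 + 62\right) = 152 \left(-57\right) = -8664$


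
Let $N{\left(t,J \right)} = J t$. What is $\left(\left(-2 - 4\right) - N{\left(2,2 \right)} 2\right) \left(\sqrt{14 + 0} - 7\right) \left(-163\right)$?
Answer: $-15974 + 2282 \sqrt{14} \approx -7435.5$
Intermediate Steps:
$\left(\left(-2 - 4\right) - N{\left(2,2 \right)} 2\right) \left(\sqrt{14 + 0} - 7\right) \left(-163\right) = \left(\left(-2 - 4\right) - 2 \cdot 2 \cdot 2\right) \left(\sqrt{14 + 0} - 7\right) \left(-163\right) = \left(\left(-2 - 4\right) - 4 \cdot 2\right) \left(\sqrt{14} - 7\right) \left(-163\right) = \left(-6 - 8\right) \left(-7 + \sqrt{14}\right) \left(-163\right) = - 14 \left(-7 + \sqrt{14}\right) \left(-163\right) = \left(98 - 14 \sqrt{14}\right) \left(-163\right) = -15974 + 2282 \sqrt{14}$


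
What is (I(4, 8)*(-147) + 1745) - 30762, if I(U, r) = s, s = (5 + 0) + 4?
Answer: -30340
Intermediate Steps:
s = 9 (s = 5 + 4 = 9)
I(U, r) = 9
(I(4, 8)*(-147) + 1745) - 30762 = (9*(-147) + 1745) - 30762 = (-1323 + 1745) - 30762 = 422 - 30762 = -30340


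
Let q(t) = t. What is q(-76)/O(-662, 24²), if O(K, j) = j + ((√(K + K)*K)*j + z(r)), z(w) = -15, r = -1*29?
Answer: -14212/64169355418059 - 6439936*I*√331/21389785139353 ≈ -2.2148e-10 - 5.4776e-6*I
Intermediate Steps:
r = -29
O(K, j) = -15 + j + j*√2*K^(3/2) (O(K, j) = j + ((√(K + K)*K)*j - 15) = j + ((√(2*K)*K)*j - 15) = j + (((√2*√K)*K)*j - 15) = j + ((√2*K^(3/2))*j - 15) = j + (j*√2*K^(3/2) - 15) = j + (-15 + j*√2*K^(3/2)) = -15 + j + j*√2*K^(3/2))
q(-76)/O(-662, 24²) = -76/(-15 + 24² + 24²*√2*(-662)^(3/2)) = -76/(-15 + 576 + 576*√2*(-662*I*√662)) = -76/(-15 + 576 - 762624*I*√331) = -76/(561 - 762624*I*√331)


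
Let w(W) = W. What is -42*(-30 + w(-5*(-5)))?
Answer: 210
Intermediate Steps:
-42*(-30 + w(-5*(-5))) = -42*(-30 - 5*(-5)) = -42*(-30 + 25) = -42*(-5) = 210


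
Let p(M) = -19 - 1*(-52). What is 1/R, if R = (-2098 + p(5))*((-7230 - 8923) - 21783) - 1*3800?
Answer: 1/78334040 ≈ 1.2766e-8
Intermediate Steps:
p(M) = 33 (p(M) = -19 + 52 = 33)
R = 78334040 (R = (-2098 + 33)*((-7230 - 8923) - 21783) - 1*3800 = -2065*(-16153 - 21783) - 3800 = -2065*(-37936) - 3800 = 78337840 - 3800 = 78334040)
1/R = 1/78334040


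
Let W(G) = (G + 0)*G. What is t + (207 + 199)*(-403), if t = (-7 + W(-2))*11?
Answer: -163651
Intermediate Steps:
W(G) = G² (W(G) = G*G = G²)
t = -33 (t = (-7 + (-2)²)*11 = (-7 + 4)*11 = -3*11 = -33)
t + (207 + 199)*(-403) = -33 + (207 + 199)*(-403) = -33 + 406*(-403) = -33 - 163618 = -163651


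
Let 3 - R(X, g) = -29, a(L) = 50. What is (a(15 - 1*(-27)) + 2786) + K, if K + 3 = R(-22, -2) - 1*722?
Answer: 2143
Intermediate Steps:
R(X, g) = 32 (R(X, g) = 3 - 1*(-29) = 3 + 29 = 32)
K = -693 (K = -3 + (32 - 1*722) = -3 + (32 - 722) = -3 - 690 = -693)
(a(15 - 1*(-27)) + 2786) + K = (50 + 2786) - 693 = 2836 - 693 = 2143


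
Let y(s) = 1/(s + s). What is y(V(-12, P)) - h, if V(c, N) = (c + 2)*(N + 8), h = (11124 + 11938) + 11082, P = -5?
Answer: -2048641/60 ≈ -34144.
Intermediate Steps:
h = 34144 (h = 23062 + 11082 = 34144)
V(c, N) = (2 + c)*(8 + N)
y(s) = 1/(2*s)
y(V(-12, P)) - h = 1/(2*(16 + 2*(-5) + 8*(-12) - 5*(-12))) - 1*34144 = 1/(2*(16 - 10 - 96 + 60)) - 34144 = (1/2)/(-30) - 34144 = (1/2)*(-1/30) - 34144 = -1/60 - 34144 = -2048641/60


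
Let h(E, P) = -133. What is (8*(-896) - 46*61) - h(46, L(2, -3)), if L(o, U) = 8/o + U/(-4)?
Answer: -9841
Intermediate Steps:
L(o, U) = 8/o - U/4 (L(o, U) = 8/o + U*(-1/4) = 8/o - U/4)
(8*(-896) - 46*61) - h(46, L(2, -3)) = (8*(-896) - 46*61) - 1*(-133) = (-7168 - 2806) + 133 = -9974 + 133 = -9841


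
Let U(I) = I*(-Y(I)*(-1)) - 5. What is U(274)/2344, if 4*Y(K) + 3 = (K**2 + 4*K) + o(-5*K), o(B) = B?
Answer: 10247453/4688 ≈ 2185.9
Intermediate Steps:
Y(K) = -3/4 - K/4 + K**2/4 (Y(K) = -3/4 + ((K**2 + 4*K) - 5*K)/4 = -3/4 + (K**2 - K)/4 = -3/4 + (-K/4 + K**2/4) = -3/4 - K/4 + K**2/4)
U(I) = -5 + I*(-3/4 - I/4 + I**2/4) (U(I) = I*(-(-3/4 - I/4 + I**2/4)*(-1)) - 5 = I*((3/4 - I**2/4 + I/4)*(-1)) - 5 = I*(-3/4 - I/4 + I**2/4) - 5 = -5 + I*(-3/4 - I/4 + I**2/4))
U(274)/2344 = (-5 + (1/4)*274*(-3 + 274**2 - 1*274))/2344 = (-5 + (1/4)*274*(-3 + 75076 - 274))*(1/2344) = (-5 + (1/4)*274*74799)*(1/2344) = (-5 + 10247463/2)*(1/2344) = (10247453/2)*(1/2344) = 10247453/4688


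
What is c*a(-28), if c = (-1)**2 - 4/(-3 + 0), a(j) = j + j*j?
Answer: 1764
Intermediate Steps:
a(j) = j + j**2
c = 7/3 (c = 1 - 4/(-3) = 1 - 4*(-1/3) = 1 + 4/3 = 7/3 ≈ 2.3333)
c*a(-28) = 7*(-28*(1 - 28))/3 = 7*(-28*(-27))/3 = (7/3)*756 = 1764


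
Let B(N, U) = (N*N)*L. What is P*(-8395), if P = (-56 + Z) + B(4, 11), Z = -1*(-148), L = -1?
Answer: -638020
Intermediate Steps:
Z = 148
B(N, U) = -N**2 (B(N, U) = (N*N)*(-1) = N**2*(-1) = -N**2)
P = 76 (P = (-56 + 148) - 1*4**2 = 92 - 1*16 = 92 - 16 = 76)
P*(-8395) = 76*(-8395) = -638020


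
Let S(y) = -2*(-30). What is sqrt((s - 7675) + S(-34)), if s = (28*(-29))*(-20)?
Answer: 5*sqrt(345) ≈ 92.871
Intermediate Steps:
S(y) = 60
s = 16240 (s = -812*(-20) = 16240)
sqrt((s - 7675) + S(-34)) = sqrt((16240 - 7675) + 60) = sqrt(8565 + 60) = sqrt(8625) = 5*sqrt(345)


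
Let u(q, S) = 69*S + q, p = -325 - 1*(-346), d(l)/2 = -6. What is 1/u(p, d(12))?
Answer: -1/807 ≈ -0.0012392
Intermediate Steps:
d(l) = -12 (d(l) = 2*(-6) = -12)
p = 21 (p = -325 + 346 = 21)
u(q, S) = q + 69*S
1/u(p, d(12)) = 1/(21 + 69*(-12)) = 1/(21 - 828) = 1/(-807) = -1/807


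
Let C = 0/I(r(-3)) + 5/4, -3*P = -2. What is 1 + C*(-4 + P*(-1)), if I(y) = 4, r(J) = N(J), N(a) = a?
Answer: -29/6 ≈ -4.8333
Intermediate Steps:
r(J) = J
P = ⅔ (P = -⅓*(-2) = ⅔ ≈ 0.66667)
C = 5/4 (C = 0/4 + 5/4 = 0*(¼) + 5*(¼) = 0 + 5/4 = 5/4 ≈ 1.2500)
1 + C*(-4 + P*(-1)) = 1 + 5*(-4 + (⅔)*(-1))/4 = 1 + 5*(-4 - ⅔)/4 = 1 + (5/4)*(-14/3) = 1 - 35/6 = -29/6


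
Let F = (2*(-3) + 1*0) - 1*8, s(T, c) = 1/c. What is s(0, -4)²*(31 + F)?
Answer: 17/16 ≈ 1.0625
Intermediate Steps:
F = -14 (F = (-6 + 0) - 8 = -6 - 8 = -14)
s(0, -4)²*(31 + F) = (1/(-4))²*(31 - 14) = (-¼)²*17 = (1/16)*17 = 17/16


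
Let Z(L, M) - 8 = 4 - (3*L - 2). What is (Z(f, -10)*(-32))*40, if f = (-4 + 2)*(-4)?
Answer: 12800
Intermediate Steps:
f = 8 (f = -2*(-4) = 8)
Z(L, M) = 14 - 3*L (Z(L, M) = 8 + (4 - (3*L - 2)) = 8 + (4 - (-2 + 3*L)) = 8 + (4 + (2 - 3*L)) = 8 + (6 - 3*L) = 14 - 3*L)
(Z(f, -10)*(-32))*40 = ((14 - 3*8)*(-32))*40 = ((14 - 24)*(-32))*40 = -10*(-32)*40 = 320*40 = 12800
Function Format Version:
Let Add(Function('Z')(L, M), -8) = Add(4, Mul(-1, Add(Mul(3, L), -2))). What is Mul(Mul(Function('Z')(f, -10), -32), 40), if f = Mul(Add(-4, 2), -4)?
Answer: 12800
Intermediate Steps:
f = 8 (f = Mul(-2, -4) = 8)
Function('Z')(L, M) = Add(14, Mul(-3, L)) (Function('Z')(L, M) = Add(8, Add(4, Mul(-1, Add(Mul(3, L), -2)))) = Add(8, Add(4, Mul(-1, Add(-2, Mul(3, L))))) = Add(8, Add(4, Add(2, Mul(-3, L)))) = Add(8, Add(6, Mul(-3, L))) = Add(14, Mul(-3, L)))
Mul(Mul(Function('Z')(f, -10), -32), 40) = Mul(Mul(Add(14, Mul(-3, 8)), -32), 40) = Mul(Mul(Add(14, -24), -32), 40) = Mul(Mul(-10, -32), 40) = Mul(320, 40) = 12800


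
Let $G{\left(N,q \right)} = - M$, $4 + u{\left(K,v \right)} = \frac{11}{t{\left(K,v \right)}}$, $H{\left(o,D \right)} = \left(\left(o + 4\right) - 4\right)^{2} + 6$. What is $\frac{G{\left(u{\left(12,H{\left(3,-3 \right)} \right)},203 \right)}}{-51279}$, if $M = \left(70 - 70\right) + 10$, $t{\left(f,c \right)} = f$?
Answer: $\frac{10}{51279} \approx 0.00019501$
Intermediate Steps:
$M = 10$ ($M = 0 + 10 = 10$)
$H{\left(o,D \right)} = 6 + o^{2}$ ($H{\left(o,D \right)} = \left(\left(4 + o\right) - 4\right)^{2} + 6 = o^{2} + 6 = 6 + o^{2}$)
$u{\left(K,v \right)} = -4 + \frac{11}{K}$
$G{\left(N,q \right)} = -10$ ($G{\left(N,q \right)} = \left(-1\right) 10 = -10$)
$\frac{G{\left(u{\left(12,H{\left(3,-3 \right)} \right)},203 \right)}}{-51279} = - \frac{10}{-51279} = \left(-10\right) \left(- \frac{1}{51279}\right) = \frac{10}{51279}$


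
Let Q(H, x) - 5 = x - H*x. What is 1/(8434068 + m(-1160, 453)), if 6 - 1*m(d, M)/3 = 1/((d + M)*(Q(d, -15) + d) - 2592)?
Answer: 4375466/36903056534075 ≈ 1.1857e-7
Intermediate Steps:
Q(H, x) = 5 + x - H*x (Q(H, x) = 5 + (x - H*x) = 5 + x - H*x)
m(d, M) = 18 - 3/(-2592 + (-10 + 16*d)*(M + d)) (m(d, M) = 18 - 3/((d + M)*((5 - 15 - 1*d*(-15)) + d) - 2592) = 18 - 3/((M + d)*((5 - 15 + 15*d) + d) - 2592) = 18 - 3/((M + d)*((-10 + 15*d) + d) - 2592) = 18 - 3/((M + d)*(-10 + 16*d) - 2592) = 18 - 3/((-10 + 16*d)*(M + d) - 2592) = 18 - 3/(-2592 + (-10 + 16*d)*(M + d)))
1/(8434068 + m(-1160, 453)) = 1/(8434068 + 3*(-15553 - 60*453 - 60*(-1160) + 96*(-1160)² + 96*453*(-1160))/(2*(-1296 - 5*453 - 5*(-1160) + 8*(-1160)² + 8*453*(-1160)))) = 1/(8434068 + 3*(-15553 - 27180 + 69600 + 96*1345600 - 50446080)/(2*(-1296 - 2265 + 5800 + 8*1345600 - 4203840))) = 1/(8434068 + 3*(-15553 - 27180 + 69600 + 129177600 - 50446080)/(2*(-1296 - 2265 + 5800 + 10764800 - 4203840))) = 1/(8434068 + (3/2)*78758387/6563199) = 1/(8434068 + (3/2)*(1/6563199)*78758387) = 1/(8434068 + 78758387/4375466) = 1/(36903056534075/4375466) = 4375466/36903056534075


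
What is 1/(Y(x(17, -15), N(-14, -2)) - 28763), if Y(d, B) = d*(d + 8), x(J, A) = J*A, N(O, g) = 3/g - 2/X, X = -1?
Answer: 1/34222 ≈ 2.9221e-5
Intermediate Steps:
N(O, g) = 2 + 3/g (N(O, g) = 3/g - 2/(-1) = 3/g - 2*(-1) = 3/g + 2 = 2 + 3/g)
x(J, A) = A*J
Y(d, B) = d*(8 + d)
1/(Y(x(17, -15), N(-14, -2)) - 28763) = 1/((-15*17)*(8 - 15*17) - 28763) = 1/(-255*(8 - 255) - 28763) = 1/(-255*(-247) - 28763) = 1/(62985 - 28763) = 1/34222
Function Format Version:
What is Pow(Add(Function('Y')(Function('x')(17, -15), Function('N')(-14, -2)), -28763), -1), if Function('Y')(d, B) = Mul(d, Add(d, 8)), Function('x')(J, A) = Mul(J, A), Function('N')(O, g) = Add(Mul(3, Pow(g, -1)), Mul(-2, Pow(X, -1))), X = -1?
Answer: Rational(1, 34222) ≈ 2.9221e-5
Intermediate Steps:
Function('N')(O, g) = Add(2, Mul(3, Pow(g, -1))) (Function('N')(O, g) = Add(Mul(3, Pow(g, -1)), Mul(-2, Pow(-1, -1))) = Add(Mul(3, Pow(g, -1)), Mul(-2, -1)) = Add(Mul(3, Pow(g, -1)), 2) = Add(2, Mul(3, Pow(g, -1))))
Function('x')(J, A) = Mul(A, J)
Function('Y')(d, B) = Mul(d, Add(8, d))
Pow(Add(Function('Y')(Function('x')(17, -15), Function('N')(-14, -2)), -28763), -1) = Pow(Add(Mul(Mul(-15, 17), Add(8, Mul(-15, 17))), -28763), -1) = Pow(Add(Mul(-255, Add(8, -255)), -28763), -1) = Pow(Add(Mul(-255, -247), -28763), -1) = Pow(Add(62985, -28763), -1) = Pow(34222, -1) = Rational(1, 34222)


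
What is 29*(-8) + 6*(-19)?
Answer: -346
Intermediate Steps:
29*(-8) + 6*(-19) = -232 - 114 = -346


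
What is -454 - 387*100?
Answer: -39154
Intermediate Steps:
-454 - 387*100 = -454 - 38700 = -39154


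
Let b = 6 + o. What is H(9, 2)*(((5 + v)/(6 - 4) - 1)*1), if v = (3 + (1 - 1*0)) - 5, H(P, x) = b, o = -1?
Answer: 5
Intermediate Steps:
b = 5 (b = 6 - 1 = 5)
H(P, x) = 5
v = -1 (v = (3 + (1 + 0)) - 5 = (3 + 1) - 5 = 4 - 5 = -1)
H(9, 2)*(((5 + v)/(6 - 4) - 1)*1) = 5*(((5 - 1)/(6 - 4) - 1)*1) = 5*((4/2 - 1)*1) = 5*((4*(½) - 1)*1) = 5*((2 - 1)*1) = 5*(1*1) = 5*1 = 5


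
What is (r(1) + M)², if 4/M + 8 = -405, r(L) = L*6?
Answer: 6120676/170569 ≈ 35.884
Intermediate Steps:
r(L) = 6*L
M = -4/413 (M = 4/(-8 - 405) = 4/(-413) = 4*(-1/413) = -4/413 ≈ -0.0096852)
(r(1) + M)² = (6*1 - 4/413)² = (6 - 4/413)² = (2474/413)² = 6120676/170569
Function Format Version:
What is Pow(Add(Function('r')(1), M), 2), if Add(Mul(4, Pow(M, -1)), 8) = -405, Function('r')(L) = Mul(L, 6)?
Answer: Rational(6120676, 170569) ≈ 35.884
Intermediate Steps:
Function('r')(L) = Mul(6, L)
M = Rational(-4, 413) (M = Mul(4, Pow(Add(-8, -405), -1)) = Mul(4, Pow(-413, -1)) = Mul(4, Rational(-1, 413)) = Rational(-4, 413) ≈ -0.0096852)
Pow(Add(Function('r')(1), M), 2) = Pow(Add(Mul(6, 1), Rational(-4, 413)), 2) = Pow(Add(6, Rational(-4, 413)), 2) = Pow(Rational(2474, 413), 2) = Rational(6120676, 170569)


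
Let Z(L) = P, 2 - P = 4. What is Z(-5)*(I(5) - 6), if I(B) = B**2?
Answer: -38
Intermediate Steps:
P = -2 (P = 2 - 1*4 = 2 - 4 = -2)
Z(L) = -2
Z(-5)*(I(5) - 6) = -2*(5**2 - 6) = -2*(25 - 6) = -2*19 = -38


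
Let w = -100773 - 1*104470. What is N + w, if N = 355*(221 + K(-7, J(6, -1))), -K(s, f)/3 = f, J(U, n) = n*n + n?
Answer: -126788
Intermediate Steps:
J(U, n) = n + n² (J(U, n) = n² + n = n + n²)
w = -205243 (w = -100773 - 104470 = -205243)
K(s, f) = -3*f
N = 78455 (N = 355*(221 - (-3)*(1 - 1)) = 355*(221 - (-3)*0) = 355*(221 - 3*0) = 355*(221 + 0) = 355*221 = 78455)
N + w = 78455 - 205243 = -126788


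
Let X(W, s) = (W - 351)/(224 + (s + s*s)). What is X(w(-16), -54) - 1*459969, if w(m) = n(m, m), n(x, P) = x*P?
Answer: -1419464429/3086 ≈ -4.5997e+5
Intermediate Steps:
n(x, P) = P*x
w(m) = m² (w(m) = m*m = m²)
X(W, s) = (-351 + W)/(224 + s + s²) (X(W, s) = (-351 + W)/(224 + (s + s²)) = (-351 + W)/(224 + s + s²))
X(w(-16), -54) - 1*459969 = (-351 + (-16)²)/(224 - 54 + (-54)²) - 1*459969 = (-351 + 256)/(224 - 54 + 2916) - 459969 = -95/3086 - 459969 = -1419464429/3086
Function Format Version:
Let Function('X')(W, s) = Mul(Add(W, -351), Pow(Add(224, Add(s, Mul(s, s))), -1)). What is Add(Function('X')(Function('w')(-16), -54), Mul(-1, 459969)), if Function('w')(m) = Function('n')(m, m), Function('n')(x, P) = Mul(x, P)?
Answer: Rational(-1419464429, 3086) ≈ -4.5997e+5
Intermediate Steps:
Function('n')(x, P) = Mul(P, x)
Function('w')(m) = Pow(m, 2) (Function('w')(m) = Mul(m, m) = Pow(m, 2))
Function('X')(W, s) = Mul(Pow(Add(224, s, Pow(s, 2)), -1), Add(-351, W)) (Function('X')(W, s) = Mul(Add(-351, W), Pow(Add(224, Add(s, Pow(s, 2))), -1)) = Mul(Add(-351, W), Pow(Add(224, s, Pow(s, 2)), -1)) = Mul(Pow(Add(224, s, Pow(s, 2)), -1), Add(-351, W)))
Add(Function('X')(Function('w')(-16), -54), Mul(-1, 459969)) = Add(Mul(Pow(Add(224, -54, Pow(-54, 2)), -1), Add(-351, Pow(-16, 2))), Mul(-1, 459969)) = Add(Mul(Pow(Add(224, -54, 2916), -1), Add(-351, 256)), -459969) = Add(Mul(Pow(3086, -1), -95), -459969) = Add(Mul(Rational(1, 3086), -95), -459969) = Add(Rational(-95, 3086), -459969) = Rational(-1419464429, 3086)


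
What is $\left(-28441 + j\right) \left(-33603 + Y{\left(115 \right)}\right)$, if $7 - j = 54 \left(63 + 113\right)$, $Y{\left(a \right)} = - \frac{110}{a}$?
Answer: $\frac{29321938758}{23} \approx 1.2749 \cdot 10^{9}$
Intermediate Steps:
$j = -9497$ ($j = 7 - 54 \left(63 + 113\right) = 7 - 54 \cdot 176 = 7 - 9504 = -9497$)
$\left(-28441 + j\right) \left(-33603 + Y{\left(115 \right)}\right) = \left(-28441 - 9497\right) \left(-33603 - \frac{110}{115}\right) = - 37938 \left(-33603 - \frac{22}{23}\right) = \left(-37938\right) \left(- \frac{772891}{23}\right) = \frac{29321938758}{23}$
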